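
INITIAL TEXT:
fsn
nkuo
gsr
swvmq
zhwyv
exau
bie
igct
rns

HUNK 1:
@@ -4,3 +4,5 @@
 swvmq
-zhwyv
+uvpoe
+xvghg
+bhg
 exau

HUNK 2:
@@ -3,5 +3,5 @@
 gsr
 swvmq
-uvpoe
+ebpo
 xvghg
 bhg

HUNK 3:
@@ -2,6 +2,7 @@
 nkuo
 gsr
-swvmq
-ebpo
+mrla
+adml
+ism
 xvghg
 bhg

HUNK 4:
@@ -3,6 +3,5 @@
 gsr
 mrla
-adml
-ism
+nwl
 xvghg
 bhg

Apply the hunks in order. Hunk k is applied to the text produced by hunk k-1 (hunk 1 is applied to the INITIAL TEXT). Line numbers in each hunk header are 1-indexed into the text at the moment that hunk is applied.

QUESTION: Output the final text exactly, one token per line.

Answer: fsn
nkuo
gsr
mrla
nwl
xvghg
bhg
exau
bie
igct
rns

Derivation:
Hunk 1: at line 4 remove [zhwyv] add [uvpoe,xvghg,bhg] -> 11 lines: fsn nkuo gsr swvmq uvpoe xvghg bhg exau bie igct rns
Hunk 2: at line 3 remove [uvpoe] add [ebpo] -> 11 lines: fsn nkuo gsr swvmq ebpo xvghg bhg exau bie igct rns
Hunk 3: at line 2 remove [swvmq,ebpo] add [mrla,adml,ism] -> 12 lines: fsn nkuo gsr mrla adml ism xvghg bhg exau bie igct rns
Hunk 4: at line 3 remove [adml,ism] add [nwl] -> 11 lines: fsn nkuo gsr mrla nwl xvghg bhg exau bie igct rns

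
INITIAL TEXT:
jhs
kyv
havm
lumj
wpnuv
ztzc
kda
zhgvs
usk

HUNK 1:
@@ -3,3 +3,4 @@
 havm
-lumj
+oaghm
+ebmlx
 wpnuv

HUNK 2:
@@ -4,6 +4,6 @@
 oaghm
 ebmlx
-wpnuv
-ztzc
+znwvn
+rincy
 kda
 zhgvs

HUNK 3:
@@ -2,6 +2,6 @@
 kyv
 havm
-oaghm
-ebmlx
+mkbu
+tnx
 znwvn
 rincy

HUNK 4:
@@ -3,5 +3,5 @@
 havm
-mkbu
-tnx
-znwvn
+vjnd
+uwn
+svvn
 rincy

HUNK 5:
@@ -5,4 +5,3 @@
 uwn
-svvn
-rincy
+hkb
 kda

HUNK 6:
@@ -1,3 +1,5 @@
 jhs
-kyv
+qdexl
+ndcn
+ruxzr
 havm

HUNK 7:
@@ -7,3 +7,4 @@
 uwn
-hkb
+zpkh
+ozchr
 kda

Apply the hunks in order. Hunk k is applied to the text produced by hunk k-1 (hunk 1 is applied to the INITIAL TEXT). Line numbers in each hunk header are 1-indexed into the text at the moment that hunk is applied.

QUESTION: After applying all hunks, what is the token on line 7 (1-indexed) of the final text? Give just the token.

Hunk 1: at line 3 remove [lumj] add [oaghm,ebmlx] -> 10 lines: jhs kyv havm oaghm ebmlx wpnuv ztzc kda zhgvs usk
Hunk 2: at line 4 remove [wpnuv,ztzc] add [znwvn,rincy] -> 10 lines: jhs kyv havm oaghm ebmlx znwvn rincy kda zhgvs usk
Hunk 3: at line 2 remove [oaghm,ebmlx] add [mkbu,tnx] -> 10 lines: jhs kyv havm mkbu tnx znwvn rincy kda zhgvs usk
Hunk 4: at line 3 remove [mkbu,tnx,znwvn] add [vjnd,uwn,svvn] -> 10 lines: jhs kyv havm vjnd uwn svvn rincy kda zhgvs usk
Hunk 5: at line 5 remove [svvn,rincy] add [hkb] -> 9 lines: jhs kyv havm vjnd uwn hkb kda zhgvs usk
Hunk 6: at line 1 remove [kyv] add [qdexl,ndcn,ruxzr] -> 11 lines: jhs qdexl ndcn ruxzr havm vjnd uwn hkb kda zhgvs usk
Hunk 7: at line 7 remove [hkb] add [zpkh,ozchr] -> 12 lines: jhs qdexl ndcn ruxzr havm vjnd uwn zpkh ozchr kda zhgvs usk
Final line 7: uwn

Answer: uwn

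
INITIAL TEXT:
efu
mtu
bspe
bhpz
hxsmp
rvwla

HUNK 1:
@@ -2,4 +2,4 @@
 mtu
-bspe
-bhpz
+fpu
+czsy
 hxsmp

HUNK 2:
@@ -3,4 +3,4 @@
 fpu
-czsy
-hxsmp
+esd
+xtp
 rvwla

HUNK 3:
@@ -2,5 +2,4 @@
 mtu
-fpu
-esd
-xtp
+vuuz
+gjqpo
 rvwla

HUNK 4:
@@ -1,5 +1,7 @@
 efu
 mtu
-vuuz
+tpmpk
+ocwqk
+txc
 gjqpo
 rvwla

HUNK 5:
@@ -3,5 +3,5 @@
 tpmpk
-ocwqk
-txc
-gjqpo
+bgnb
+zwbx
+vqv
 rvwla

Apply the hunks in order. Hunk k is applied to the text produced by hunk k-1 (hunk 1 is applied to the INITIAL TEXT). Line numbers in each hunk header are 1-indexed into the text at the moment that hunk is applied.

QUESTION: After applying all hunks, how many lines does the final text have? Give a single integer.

Hunk 1: at line 2 remove [bspe,bhpz] add [fpu,czsy] -> 6 lines: efu mtu fpu czsy hxsmp rvwla
Hunk 2: at line 3 remove [czsy,hxsmp] add [esd,xtp] -> 6 lines: efu mtu fpu esd xtp rvwla
Hunk 3: at line 2 remove [fpu,esd,xtp] add [vuuz,gjqpo] -> 5 lines: efu mtu vuuz gjqpo rvwla
Hunk 4: at line 1 remove [vuuz] add [tpmpk,ocwqk,txc] -> 7 lines: efu mtu tpmpk ocwqk txc gjqpo rvwla
Hunk 5: at line 3 remove [ocwqk,txc,gjqpo] add [bgnb,zwbx,vqv] -> 7 lines: efu mtu tpmpk bgnb zwbx vqv rvwla
Final line count: 7

Answer: 7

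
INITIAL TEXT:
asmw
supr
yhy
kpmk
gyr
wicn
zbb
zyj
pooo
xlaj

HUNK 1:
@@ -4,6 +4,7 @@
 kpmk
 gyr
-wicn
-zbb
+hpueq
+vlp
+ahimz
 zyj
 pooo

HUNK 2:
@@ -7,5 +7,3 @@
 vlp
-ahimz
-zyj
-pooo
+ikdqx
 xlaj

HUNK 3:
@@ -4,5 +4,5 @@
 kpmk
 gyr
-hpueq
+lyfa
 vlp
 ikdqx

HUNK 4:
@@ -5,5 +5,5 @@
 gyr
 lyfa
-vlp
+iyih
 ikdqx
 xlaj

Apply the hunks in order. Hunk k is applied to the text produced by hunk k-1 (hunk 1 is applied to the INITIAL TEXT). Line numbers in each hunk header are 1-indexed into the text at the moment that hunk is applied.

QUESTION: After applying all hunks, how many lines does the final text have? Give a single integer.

Hunk 1: at line 4 remove [wicn,zbb] add [hpueq,vlp,ahimz] -> 11 lines: asmw supr yhy kpmk gyr hpueq vlp ahimz zyj pooo xlaj
Hunk 2: at line 7 remove [ahimz,zyj,pooo] add [ikdqx] -> 9 lines: asmw supr yhy kpmk gyr hpueq vlp ikdqx xlaj
Hunk 3: at line 4 remove [hpueq] add [lyfa] -> 9 lines: asmw supr yhy kpmk gyr lyfa vlp ikdqx xlaj
Hunk 4: at line 5 remove [vlp] add [iyih] -> 9 lines: asmw supr yhy kpmk gyr lyfa iyih ikdqx xlaj
Final line count: 9

Answer: 9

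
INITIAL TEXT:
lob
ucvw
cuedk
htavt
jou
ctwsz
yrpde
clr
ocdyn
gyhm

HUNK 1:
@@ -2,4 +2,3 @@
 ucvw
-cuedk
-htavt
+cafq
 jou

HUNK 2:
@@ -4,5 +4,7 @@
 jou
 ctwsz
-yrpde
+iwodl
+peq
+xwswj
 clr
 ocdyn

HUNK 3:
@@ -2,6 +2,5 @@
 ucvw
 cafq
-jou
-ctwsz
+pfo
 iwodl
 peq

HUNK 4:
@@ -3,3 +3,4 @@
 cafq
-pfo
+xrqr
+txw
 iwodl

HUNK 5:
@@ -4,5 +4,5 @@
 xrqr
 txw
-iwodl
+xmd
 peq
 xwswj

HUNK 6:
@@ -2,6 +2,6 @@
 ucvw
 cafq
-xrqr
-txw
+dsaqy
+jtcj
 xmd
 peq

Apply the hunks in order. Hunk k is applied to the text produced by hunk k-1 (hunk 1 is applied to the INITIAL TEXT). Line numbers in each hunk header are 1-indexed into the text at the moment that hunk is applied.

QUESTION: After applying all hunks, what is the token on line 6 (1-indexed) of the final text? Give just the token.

Hunk 1: at line 2 remove [cuedk,htavt] add [cafq] -> 9 lines: lob ucvw cafq jou ctwsz yrpde clr ocdyn gyhm
Hunk 2: at line 4 remove [yrpde] add [iwodl,peq,xwswj] -> 11 lines: lob ucvw cafq jou ctwsz iwodl peq xwswj clr ocdyn gyhm
Hunk 3: at line 2 remove [jou,ctwsz] add [pfo] -> 10 lines: lob ucvw cafq pfo iwodl peq xwswj clr ocdyn gyhm
Hunk 4: at line 3 remove [pfo] add [xrqr,txw] -> 11 lines: lob ucvw cafq xrqr txw iwodl peq xwswj clr ocdyn gyhm
Hunk 5: at line 4 remove [iwodl] add [xmd] -> 11 lines: lob ucvw cafq xrqr txw xmd peq xwswj clr ocdyn gyhm
Hunk 6: at line 2 remove [xrqr,txw] add [dsaqy,jtcj] -> 11 lines: lob ucvw cafq dsaqy jtcj xmd peq xwswj clr ocdyn gyhm
Final line 6: xmd

Answer: xmd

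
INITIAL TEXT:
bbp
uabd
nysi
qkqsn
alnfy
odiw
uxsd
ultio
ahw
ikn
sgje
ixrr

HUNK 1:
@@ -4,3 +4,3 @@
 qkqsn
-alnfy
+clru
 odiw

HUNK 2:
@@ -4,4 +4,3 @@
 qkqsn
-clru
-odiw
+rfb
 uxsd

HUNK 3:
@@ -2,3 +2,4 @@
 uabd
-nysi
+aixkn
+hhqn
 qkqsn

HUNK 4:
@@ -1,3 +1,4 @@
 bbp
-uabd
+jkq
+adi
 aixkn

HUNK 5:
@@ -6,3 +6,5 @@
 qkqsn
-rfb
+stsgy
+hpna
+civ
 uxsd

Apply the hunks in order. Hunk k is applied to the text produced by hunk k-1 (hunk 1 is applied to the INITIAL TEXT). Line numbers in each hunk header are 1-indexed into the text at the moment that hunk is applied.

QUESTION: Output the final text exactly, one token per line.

Answer: bbp
jkq
adi
aixkn
hhqn
qkqsn
stsgy
hpna
civ
uxsd
ultio
ahw
ikn
sgje
ixrr

Derivation:
Hunk 1: at line 4 remove [alnfy] add [clru] -> 12 lines: bbp uabd nysi qkqsn clru odiw uxsd ultio ahw ikn sgje ixrr
Hunk 2: at line 4 remove [clru,odiw] add [rfb] -> 11 lines: bbp uabd nysi qkqsn rfb uxsd ultio ahw ikn sgje ixrr
Hunk 3: at line 2 remove [nysi] add [aixkn,hhqn] -> 12 lines: bbp uabd aixkn hhqn qkqsn rfb uxsd ultio ahw ikn sgje ixrr
Hunk 4: at line 1 remove [uabd] add [jkq,adi] -> 13 lines: bbp jkq adi aixkn hhqn qkqsn rfb uxsd ultio ahw ikn sgje ixrr
Hunk 5: at line 6 remove [rfb] add [stsgy,hpna,civ] -> 15 lines: bbp jkq adi aixkn hhqn qkqsn stsgy hpna civ uxsd ultio ahw ikn sgje ixrr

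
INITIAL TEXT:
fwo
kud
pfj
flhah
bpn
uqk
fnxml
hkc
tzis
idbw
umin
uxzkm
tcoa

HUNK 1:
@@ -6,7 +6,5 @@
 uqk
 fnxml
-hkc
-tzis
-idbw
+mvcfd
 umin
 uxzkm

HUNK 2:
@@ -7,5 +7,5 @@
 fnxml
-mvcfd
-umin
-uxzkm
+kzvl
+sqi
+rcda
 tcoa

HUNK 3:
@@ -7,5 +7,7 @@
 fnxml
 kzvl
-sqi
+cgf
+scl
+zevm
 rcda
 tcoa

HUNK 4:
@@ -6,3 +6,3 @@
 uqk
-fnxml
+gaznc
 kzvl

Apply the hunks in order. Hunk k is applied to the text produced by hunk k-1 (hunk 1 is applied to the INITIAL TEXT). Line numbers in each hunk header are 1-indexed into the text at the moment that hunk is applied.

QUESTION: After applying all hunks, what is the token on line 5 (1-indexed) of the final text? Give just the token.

Hunk 1: at line 6 remove [hkc,tzis,idbw] add [mvcfd] -> 11 lines: fwo kud pfj flhah bpn uqk fnxml mvcfd umin uxzkm tcoa
Hunk 2: at line 7 remove [mvcfd,umin,uxzkm] add [kzvl,sqi,rcda] -> 11 lines: fwo kud pfj flhah bpn uqk fnxml kzvl sqi rcda tcoa
Hunk 3: at line 7 remove [sqi] add [cgf,scl,zevm] -> 13 lines: fwo kud pfj flhah bpn uqk fnxml kzvl cgf scl zevm rcda tcoa
Hunk 4: at line 6 remove [fnxml] add [gaznc] -> 13 lines: fwo kud pfj flhah bpn uqk gaznc kzvl cgf scl zevm rcda tcoa
Final line 5: bpn

Answer: bpn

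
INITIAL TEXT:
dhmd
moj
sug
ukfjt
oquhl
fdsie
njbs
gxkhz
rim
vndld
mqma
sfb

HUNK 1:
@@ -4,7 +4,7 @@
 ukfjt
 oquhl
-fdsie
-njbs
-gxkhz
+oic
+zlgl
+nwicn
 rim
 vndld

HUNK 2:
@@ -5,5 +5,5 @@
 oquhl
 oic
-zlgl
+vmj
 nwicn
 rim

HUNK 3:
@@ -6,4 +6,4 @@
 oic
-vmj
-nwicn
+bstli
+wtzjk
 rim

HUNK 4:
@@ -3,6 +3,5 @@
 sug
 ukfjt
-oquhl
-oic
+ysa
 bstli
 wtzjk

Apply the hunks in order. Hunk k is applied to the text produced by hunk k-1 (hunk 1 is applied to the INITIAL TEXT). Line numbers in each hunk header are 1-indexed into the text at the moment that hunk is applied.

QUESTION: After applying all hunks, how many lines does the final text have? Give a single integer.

Hunk 1: at line 4 remove [fdsie,njbs,gxkhz] add [oic,zlgl,nwicn] -> 12 lines: dhmd moj sug ukfjt oquhl oic zlgl nwicn rim vndld mqma sfb
Hunk 2: at line 5 remove [zlgl] add [vmj] -> 12 lines: dhmd moj sug ukfjt oquhl oic vmj nwicn rim vndld mqma sfb
Hunk 3: at line 6 remove [vmj,nwicn] add [bstli,wtzjk] -> 12 lines: dhmd moj sug ukfjt oquhl oic bstli wtzjk rim vndld mqma sfb
Hunk 4: at line 3 remove [oquhl,oic] add [ysa] -> 11 lines: dhmd moj sug ukfjt ysa bstli wtzjk rim vndld mqma sfb
Final line count: 11

Answer: 11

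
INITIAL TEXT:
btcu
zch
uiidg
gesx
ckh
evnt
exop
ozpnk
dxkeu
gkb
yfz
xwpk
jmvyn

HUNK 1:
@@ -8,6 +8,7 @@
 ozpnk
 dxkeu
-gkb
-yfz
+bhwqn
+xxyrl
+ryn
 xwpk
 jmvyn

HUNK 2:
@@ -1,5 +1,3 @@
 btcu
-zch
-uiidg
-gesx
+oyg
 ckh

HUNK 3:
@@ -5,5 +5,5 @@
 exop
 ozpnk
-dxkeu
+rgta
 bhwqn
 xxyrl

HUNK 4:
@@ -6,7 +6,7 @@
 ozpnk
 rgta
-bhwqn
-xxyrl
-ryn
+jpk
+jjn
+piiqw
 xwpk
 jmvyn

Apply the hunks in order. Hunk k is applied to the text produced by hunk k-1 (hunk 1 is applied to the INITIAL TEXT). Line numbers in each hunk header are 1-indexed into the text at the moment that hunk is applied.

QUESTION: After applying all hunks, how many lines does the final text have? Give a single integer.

Answer: 12

Derivation:
Hunk 1: at line 8 remove [gkb,yfz] add [bhwqn,xxyrl,ryn] -> 14 lines: btcu zch uiidg gesx ckh evnt exop ozpnk dxkeu bhwqn xxyrl ryn xwpk jmvyn
Hunk 2: at line 1 remove [zch,uiidg,gesx] add [oyg] -> 12 lines: btcu oyg ckh evnt exop ozpnk dxkeu bhwqn xxyrl ryn xwpk jmvyn
Hunk 3: at line 5 remove [dxkeu] add [rgta] -> 12 lines: btcu oyg ckh evnt exop ozpnk rgta bhwqn xxyrl ryn xwpk jmvyn
Hunk 4: at line 6 remove [bhwqn,xxyrl,ryn] add [jpk,jjn,piiqw] -> 12 lines: btcu oyg ckh evnt exop ozpnk rgta jpk jjn piiqw xwpk jmvyn
Final line count: 12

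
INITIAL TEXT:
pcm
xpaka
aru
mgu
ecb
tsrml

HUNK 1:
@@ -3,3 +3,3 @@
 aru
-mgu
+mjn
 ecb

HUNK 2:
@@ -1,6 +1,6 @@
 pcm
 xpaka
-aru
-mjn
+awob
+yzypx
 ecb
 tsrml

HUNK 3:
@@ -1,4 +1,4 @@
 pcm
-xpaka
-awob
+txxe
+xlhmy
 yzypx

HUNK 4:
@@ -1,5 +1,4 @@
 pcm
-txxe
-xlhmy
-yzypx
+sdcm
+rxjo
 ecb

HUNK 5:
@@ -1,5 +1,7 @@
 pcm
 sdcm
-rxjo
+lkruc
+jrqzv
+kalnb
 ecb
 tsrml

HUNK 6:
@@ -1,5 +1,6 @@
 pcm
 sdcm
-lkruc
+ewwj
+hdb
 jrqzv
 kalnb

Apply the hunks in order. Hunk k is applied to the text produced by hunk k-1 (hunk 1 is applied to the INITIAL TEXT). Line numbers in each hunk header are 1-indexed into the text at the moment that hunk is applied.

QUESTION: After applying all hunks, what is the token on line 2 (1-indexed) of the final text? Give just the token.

Answer: sdcm

Derivation:
Hunk 1: at line 3 remove [mgu] add [mjn] -> 6 lines: pcm xpaka aru mjn ecb tsrml
Hunk 2: at line 1 remove [aru,mjn] add [awob,yzypx] -> 6 lines: pcm xpaka awob yzypx ecb tsrml
Hunk 3: at line 1 remove [xpaka,awob] add [txxe,xlhmy] -> 6 lines: pcm txxe xlhmy yzypx ecb tsrml
Hunk 4: at line 1 remove [txxe,xlhmy,yzypx] add [sdcm,rxjo] -> 5 lines: pcm sdcm rxjo ecb tsrml
Hunk 5: at line 1 remove [rxjo] add [lkruc,jrqzv,kalnb] -> 7 lines: pcm sdcm lkruc jrqzv kalnb ecb tsrml
Hunk 6: at line 1 remove [lkruc] add [ewwj,hdb] -> 8 lines: pcm sdcm ewwj hdb jrqzv kalnb ecb tsrml
Final line 2: sdcm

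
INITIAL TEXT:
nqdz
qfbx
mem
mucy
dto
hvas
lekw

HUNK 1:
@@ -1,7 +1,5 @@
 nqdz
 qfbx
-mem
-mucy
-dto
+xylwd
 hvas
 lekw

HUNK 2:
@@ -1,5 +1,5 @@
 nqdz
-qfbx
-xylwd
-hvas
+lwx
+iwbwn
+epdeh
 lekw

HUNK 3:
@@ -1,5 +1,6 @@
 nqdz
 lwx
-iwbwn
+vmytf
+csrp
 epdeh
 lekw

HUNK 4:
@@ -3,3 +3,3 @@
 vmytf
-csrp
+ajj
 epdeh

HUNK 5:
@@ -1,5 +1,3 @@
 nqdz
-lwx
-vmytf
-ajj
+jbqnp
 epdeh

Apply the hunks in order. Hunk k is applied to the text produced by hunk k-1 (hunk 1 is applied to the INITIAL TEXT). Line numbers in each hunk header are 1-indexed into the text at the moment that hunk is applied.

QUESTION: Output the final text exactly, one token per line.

Hunk 1: at line 1 remove [mem,mucy,dto] add [xylwd] -> 5 lines: nqdz qfbx xylwd hvas lekw
Hunk 2: at line 1 remove [qfbx,xylwd,hvas] add [lwx,iwbwn,epdeh] -> 5 lines: nqdz lwx iwbwn epdeh lekw
Hunk 3: at line 1 remove [iwbwn] add [vmytf,csrp] -> 6 lines: nqdz lwx vmytf csrp epdeh lekw
Hunk 4: at line 3 remove [csrp] add [ajj] -> 6 lines: nqdz lwx vmytf ajj epdeh lekw
Hunk 5: at line 1 remove [lwx,vmytf,ajj] add [jbqnp] -> 4 lines: nqdz jbqnp epdeh lekw

Answer: nqdz
jbqnp
epdeh
lekw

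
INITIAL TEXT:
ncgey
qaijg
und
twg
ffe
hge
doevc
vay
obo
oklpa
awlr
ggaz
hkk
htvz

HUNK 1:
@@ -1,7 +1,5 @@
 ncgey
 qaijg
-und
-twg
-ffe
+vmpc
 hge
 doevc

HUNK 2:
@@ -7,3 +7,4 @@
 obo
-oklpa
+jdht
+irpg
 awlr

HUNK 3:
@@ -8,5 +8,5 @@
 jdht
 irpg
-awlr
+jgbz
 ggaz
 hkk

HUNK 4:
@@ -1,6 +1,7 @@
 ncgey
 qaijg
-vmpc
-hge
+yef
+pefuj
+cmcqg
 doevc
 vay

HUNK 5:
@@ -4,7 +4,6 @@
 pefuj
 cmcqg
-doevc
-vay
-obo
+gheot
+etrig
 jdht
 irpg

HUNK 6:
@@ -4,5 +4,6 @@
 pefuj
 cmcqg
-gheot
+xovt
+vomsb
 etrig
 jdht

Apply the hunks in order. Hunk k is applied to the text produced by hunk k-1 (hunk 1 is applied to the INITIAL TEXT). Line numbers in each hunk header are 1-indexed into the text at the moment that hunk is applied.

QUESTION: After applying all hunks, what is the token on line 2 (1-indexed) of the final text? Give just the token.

Hunk 1: at line 1 remove [und,twg,ffe] add [vmpc] -> 12 lines: ncgey qaijg vmpc hge doevc vay obo oklpa awlr ggaz hkk htvz
Hunk 2: at line 7 remove [oklpa] add [jdht,irpg] -> 13 lines: ncgey qaijg vmpc hge doevc vay obo jdht irpg awlr ggaz hkk htvz
Hunk 3: at line 8 remove [awlr] add [jgbz] -> 13 lines: ncgey qaijg vmpc hge doevc vay obo jdht irpg jgbz ggaz hkk htvz
Hunk 4: at line 1 remove [vmpc,hge] add [yef,pefuj,cmcqg] -> 14 lines: ncgey qaijg yef pefuj cmcqg doevc vay obo jdht irpg jgbz ggaz hkk htvz
Hunk 5: at line 4 remove [doevc,vay,obo] add [gheot,etrig] -> 13 lines: ncgey qaijg yef pefuj cmcqg gheot etrig jdht irpg jgbz ggaz hkk htvz
Hunk 6: at line 4 remove [gheot] add [xovt,vomsb] -> 14 lines: ncgey qaijg yef pefuj cmcqg xovt vomsb etrig jdht irpg jgbz ggaz hkk htvz
Final line 2: qaijg

Answer: qaijg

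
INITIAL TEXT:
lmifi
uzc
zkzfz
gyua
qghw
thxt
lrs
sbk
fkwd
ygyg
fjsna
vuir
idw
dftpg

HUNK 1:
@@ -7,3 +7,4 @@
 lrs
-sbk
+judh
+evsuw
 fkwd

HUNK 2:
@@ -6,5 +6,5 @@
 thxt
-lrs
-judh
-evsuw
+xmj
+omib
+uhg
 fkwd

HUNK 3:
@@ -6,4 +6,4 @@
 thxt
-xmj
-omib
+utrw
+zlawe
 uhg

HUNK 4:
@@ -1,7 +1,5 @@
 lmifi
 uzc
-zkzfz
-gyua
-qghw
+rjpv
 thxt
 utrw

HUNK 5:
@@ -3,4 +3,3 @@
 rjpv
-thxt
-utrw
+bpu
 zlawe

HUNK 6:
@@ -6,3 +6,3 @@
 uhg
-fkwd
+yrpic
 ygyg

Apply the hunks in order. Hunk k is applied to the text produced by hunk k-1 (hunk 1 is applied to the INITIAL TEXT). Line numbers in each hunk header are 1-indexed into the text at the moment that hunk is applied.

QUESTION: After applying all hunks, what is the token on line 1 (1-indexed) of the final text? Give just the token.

Answer: lmifi

Derivation:
Hunk 1: at line 7 remove [sbk] add [judh,evsuw] -> 15 lines: lmifi uzc zkzfz gyua qghw thxt lrs judh evsuw fkwd ygyg fjsna vuir idw dftpg
Hunk 2: at line 6 remove [lrs,judh,evsuw] add [xmj,omib,uhg] -> 15 lines: lmifi uzc zkzfz gyua qghw thxt xmj omib uhg fkwd ygyg fjsna vuir idw dftpg
Hunk 3: at line 6 remove [xmj,omib] add [utrw,zlawe] -> 15 lines: lmifi uzc zkzfz gyua qghw thxt utrw zlawe uhg fkwd ygyg fjsna vuir idw dftpg
Hunk 4: at line 1 remove [zkzfz,gyua,qghw] add [rjpv] -> 13 lines: lmifi uzc rjpv thxt utrw zlawe uhg fkwd ygyg fjsna vuir idw dftpg
Hunk 5: at line 3 remove [thxt,utrw] add [bpu] -> 12 lines: lmifi uzc rjpv bpu zlawe uhg fkwd ygyg fjsna vuir idw dftpg
Hunk 6: at line 6 remove [fkwd] add [yrpic] -> 12 lines: lmifi uzc rjpv bpu zlawe uhg yrpic ygyg fjsna vuir idw dftpg
Final line 1: lmifi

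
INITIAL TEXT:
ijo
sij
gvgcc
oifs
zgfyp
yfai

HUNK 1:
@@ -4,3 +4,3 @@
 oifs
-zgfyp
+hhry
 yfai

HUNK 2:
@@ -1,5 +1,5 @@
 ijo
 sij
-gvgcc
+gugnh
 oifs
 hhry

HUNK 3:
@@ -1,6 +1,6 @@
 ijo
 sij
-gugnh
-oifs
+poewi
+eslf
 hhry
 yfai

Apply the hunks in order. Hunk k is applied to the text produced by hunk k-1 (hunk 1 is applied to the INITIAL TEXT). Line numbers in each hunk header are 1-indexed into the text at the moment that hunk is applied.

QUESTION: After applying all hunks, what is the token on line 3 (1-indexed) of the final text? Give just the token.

Answer: poewi

Derivation:
Hunk 1: at line 4 remove [zgfyp] add [hhry] -> 6 lines: ijo sij gvgcc oifs hhry yfai
Hunk 2: at line 1 remove [gvgcc] add [gugnh] -> 6 lines: ijo sij gugnh oifs hhry yfai
Hunk 3: at line 1 remove [gugnh,oifs] add [poewi,eslf] -> 6 lines: ijo sij poewi eslf hhry yfai
Final line 3: poewi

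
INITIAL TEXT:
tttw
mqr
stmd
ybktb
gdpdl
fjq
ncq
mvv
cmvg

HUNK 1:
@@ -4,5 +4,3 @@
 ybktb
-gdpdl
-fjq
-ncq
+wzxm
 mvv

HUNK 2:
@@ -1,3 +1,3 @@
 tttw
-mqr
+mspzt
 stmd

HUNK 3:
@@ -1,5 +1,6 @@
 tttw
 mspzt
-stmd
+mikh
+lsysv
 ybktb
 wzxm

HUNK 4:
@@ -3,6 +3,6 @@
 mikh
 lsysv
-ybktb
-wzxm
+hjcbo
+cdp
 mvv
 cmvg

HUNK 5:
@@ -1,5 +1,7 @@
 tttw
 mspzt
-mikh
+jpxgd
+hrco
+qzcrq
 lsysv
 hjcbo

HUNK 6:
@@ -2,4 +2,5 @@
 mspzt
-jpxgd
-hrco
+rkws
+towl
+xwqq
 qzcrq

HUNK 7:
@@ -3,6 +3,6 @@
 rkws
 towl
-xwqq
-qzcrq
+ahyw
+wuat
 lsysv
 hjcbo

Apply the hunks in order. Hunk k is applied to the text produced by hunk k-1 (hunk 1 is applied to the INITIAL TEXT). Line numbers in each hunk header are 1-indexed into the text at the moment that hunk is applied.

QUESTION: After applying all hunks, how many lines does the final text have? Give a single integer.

Hunk 1: at line 4 remove [gdpdl,fjq,ncq] add [wzxm] -> 7 lines: tttw mqr stmd ybktb wzxm mvv cmvg
Hunk 2: at line 1 remove [mqr] add [mspzt] -> 7 lines: tttw mspzt stmd ybktb wzxm mvv cmvg
Hunk 3: at line 1 remove [stmd] add [mikh,lsysv] -> 8 lines: tttw mspzt mikh lsysv ybktb wzxm mvv cmvg
Hunk 4: at line 3 remove [ybktb,wzxm] add [hjcbo,cdp] -> 8 lines: tttw mspzt mikh lsysv hjcbo cdp mvv cmvg
Hunk 5: at line 1 remove [mikh] add [jpxgd,hrco,qzcrq] -> 10 lines: tttw mspzt jpxgd hrco qzcrq lsysv hjcbo cdp mvv cmvg
Hunk 6: at line 2 remove [jpxgd,hrco] add [rkws,towl,xwqq] -> 11 lines: tttw mspzt rkws towl xwqq qzcrq lsysv hjcbo cdp mvv cmvg
Hunk 7: at line 3 remove [xwqq,qzcrq] add [ahyw,wuat] -> 11 lines: tttw mspzt rkws towl ahyw wuat lsysv hjcbo cdp mvv cmvg
Final line count: 11

Answer: 11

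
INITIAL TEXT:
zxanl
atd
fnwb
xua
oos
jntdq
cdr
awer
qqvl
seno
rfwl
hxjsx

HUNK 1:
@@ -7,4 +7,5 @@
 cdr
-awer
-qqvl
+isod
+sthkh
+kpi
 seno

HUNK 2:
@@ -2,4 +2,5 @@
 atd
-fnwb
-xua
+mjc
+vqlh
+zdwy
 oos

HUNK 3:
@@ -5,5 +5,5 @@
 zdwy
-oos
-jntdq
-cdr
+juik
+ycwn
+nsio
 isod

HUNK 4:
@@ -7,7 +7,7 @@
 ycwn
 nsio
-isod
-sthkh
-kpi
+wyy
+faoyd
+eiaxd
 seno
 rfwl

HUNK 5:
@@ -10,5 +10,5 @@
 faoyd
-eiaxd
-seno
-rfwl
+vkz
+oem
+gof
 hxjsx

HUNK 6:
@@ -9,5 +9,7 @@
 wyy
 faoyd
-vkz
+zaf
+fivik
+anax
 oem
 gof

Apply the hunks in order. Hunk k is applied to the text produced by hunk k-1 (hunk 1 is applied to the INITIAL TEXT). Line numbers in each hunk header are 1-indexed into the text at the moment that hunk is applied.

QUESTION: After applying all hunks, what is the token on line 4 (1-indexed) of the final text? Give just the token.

Answer: vqlh

Derivation:
Hunk 1: at line 7 remove [awer,qqvl] add [isod,sthkh,kpi] -> 13 lines: zxanl atd fnwb xua oos jntdq cdr isod sthkh kpi seno rfwl hxjsx
Hunk 2: at line 2 remove [fnwb,xua] add [mjc,vqlh,zdwy] -> 14 lines: zxanl atd mjc vqlh zdwy oos jntdq cdr isod sthkh kpi seno rfwl hxjsx
Hunk 3: at line 5 remove [oos,jntdq,cdr] add [juik,ycwn,nsio] -> 14 lines: zxanl atd mjc vqlh zdwy juik ycwn nsio isod sthkh kpi seno rfwl hxjsx
Hunk 4: at line 7 remove [isod,sthkh,kpi] add [wyy,faoyd,eiaxd] -> 14 lines: zxanl atd mjc vqlh zdwy juik ycwn nsio wyy faoyd eiaxd seno rfwl hxjsx
Hunk 5: at line 10 remove [eiaxd,seno,rfwl] add [vkz,oem,gof] -> 14 lines: zxanl atd mjc vqlh zdwy juik ycwn nsio wyy faoyd vkz oem gof hxjsx
Hunk 6: at line 9 remove [vkz] add [zaf,fivik,anax] -> 16 lines: zxanl atd mjc vqlh zdwy juik ycwn nsio wyy faoyd zaf fivik anax oem gof hxjsx
Final line 4: vqlh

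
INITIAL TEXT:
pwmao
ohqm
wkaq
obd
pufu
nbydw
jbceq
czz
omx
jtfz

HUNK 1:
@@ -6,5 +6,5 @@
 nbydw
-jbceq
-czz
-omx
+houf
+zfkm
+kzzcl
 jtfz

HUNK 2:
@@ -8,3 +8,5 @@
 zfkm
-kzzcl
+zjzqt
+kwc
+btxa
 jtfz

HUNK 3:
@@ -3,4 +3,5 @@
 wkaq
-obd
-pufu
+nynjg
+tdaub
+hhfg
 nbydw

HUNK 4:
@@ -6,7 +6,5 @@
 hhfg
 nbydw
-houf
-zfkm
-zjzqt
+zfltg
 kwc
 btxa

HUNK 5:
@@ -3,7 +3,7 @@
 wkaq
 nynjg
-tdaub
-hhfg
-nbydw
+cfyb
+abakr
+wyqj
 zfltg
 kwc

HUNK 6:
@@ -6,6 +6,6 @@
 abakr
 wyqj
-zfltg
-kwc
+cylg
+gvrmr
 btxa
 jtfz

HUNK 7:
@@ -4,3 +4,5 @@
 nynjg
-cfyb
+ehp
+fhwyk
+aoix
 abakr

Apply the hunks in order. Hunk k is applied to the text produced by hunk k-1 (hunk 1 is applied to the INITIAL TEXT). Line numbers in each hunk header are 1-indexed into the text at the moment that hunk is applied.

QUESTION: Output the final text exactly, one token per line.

Answer: pwmao
ohqm
wkaq
nynjg
ehp
fhwyk
aoix
abakr
wyqj
cylg
gvrmr
btxa
jtfz

Derivation:
Hunk 1: at line 6 remove [jbceq,czz,omx] add [houf,zfkm,kzzcl] -> 10 lines: pwmao ohqm wkaq obd pufu nbydw houf zfkm kzzcl jtfz
Hunk 2: at line 8 remove [kzzcl] add [zjzqt,kwc,btxa] -> 12 lines: pwmao ohqm wkaq obd pufu nbydw houf zfkm zjzqt kwc btxa jtfz
Hunk 3: at line 3 remove [obd,pufu] add [nynjg,tdaub,hhfg] -> 13 lines: pwmao ohqm wkaq nynjg tdaub hhfg nbydw houf zfkm zjzqt kwc btxa jtfz
Hunk 4: at line 6 remove [houf,zfkm,zjzqt] add [zfltg] -> 11 lines: pwmao ohqm wkaq nynjg tdaub hhfg nbydw zfltg kwc btxa jtfz
Hunk 5: at line 3 remove [tdaub,hhfg,nbydw] add [cfyb,abakr,wyqj] -> 11 lines: pwmao ohqm wkaq nynjg cfyb abakr wyqj zfltg kwc btxa jtfz
Hunk 6: at line 6 remove [zfltg,kwc] add [cylg,gvrmr] -> 11 lines: pwmao ohqm wkaq nynjg cfyb abakr wyqj cylg gvrmr btxa jtfz
Hunk 7: at line 4 remove [cfyb] add [ehp,fhwyk,aoix] -> 13 lines: pwmao ohqm wkaq nynjg ehp fhwyk aoix abakr wyqj cylg gvrmr btxa jtfz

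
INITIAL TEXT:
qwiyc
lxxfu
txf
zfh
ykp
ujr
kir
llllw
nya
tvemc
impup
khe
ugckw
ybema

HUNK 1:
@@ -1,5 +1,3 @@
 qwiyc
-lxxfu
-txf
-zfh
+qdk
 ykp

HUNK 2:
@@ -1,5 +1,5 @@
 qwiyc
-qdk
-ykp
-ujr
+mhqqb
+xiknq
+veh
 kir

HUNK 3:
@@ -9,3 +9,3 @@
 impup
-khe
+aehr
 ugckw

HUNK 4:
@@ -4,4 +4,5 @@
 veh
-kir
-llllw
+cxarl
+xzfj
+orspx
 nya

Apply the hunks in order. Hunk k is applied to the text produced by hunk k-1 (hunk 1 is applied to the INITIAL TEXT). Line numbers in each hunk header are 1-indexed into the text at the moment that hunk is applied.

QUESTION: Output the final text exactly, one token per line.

Hunk 1: at line 1 remove [lxxfu,txf,zfh] add [qdk] -> 12 lines: qwiyc qdk ykp ujr kir llllw nya tvemc impup khe ugckw ybema
Hunk 2: at line 1 remove [qdk,ykp,ujr] add [mhqqb,xiknq,veh] -> 12 lines: qwiyc mhqqb xiknq veh kir llllw nya tvemc impup khe ugckw ybema
Hunk 3: at line 9 remove [khe] add [aehr] -> 12 lines: qwiyc mhqqb xiknq veh kir llllw nya tvemc impup aehr ugckw ybema
Hunk 4: at line 4 remove [kir,llllw] add [cxarl,xzfj,orspx] -> 13 lines: qwiyc mhqqb xiknq veh cxarl xzfj orspx nya tvemc impup aehr ugckw ybema

Answer: qwiyc
mhqqb
xiknq
veh
cxarl
xzfj
orspx
nya
tvemc
impup
aehr
ugckw
ybema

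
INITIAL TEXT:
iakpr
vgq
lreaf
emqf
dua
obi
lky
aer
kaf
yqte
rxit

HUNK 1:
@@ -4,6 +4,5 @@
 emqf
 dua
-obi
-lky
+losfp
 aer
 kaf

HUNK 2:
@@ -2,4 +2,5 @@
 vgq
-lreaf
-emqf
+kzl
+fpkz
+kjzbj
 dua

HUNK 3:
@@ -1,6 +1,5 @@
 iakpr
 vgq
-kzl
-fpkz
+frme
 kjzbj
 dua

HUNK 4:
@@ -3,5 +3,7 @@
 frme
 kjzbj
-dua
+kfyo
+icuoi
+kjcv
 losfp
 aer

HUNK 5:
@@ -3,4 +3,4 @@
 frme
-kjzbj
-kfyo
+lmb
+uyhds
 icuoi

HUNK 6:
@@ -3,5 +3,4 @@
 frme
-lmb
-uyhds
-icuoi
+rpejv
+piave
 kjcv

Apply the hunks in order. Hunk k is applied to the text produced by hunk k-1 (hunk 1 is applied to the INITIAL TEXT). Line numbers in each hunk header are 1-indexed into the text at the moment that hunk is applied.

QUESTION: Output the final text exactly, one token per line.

Answer: iakpr
vgq
frme
rpejv
piave
kjcv
losfp
aer
kaf
yqte
rxit

Derivation:
Hunk 1: at line 4 remove [obi,lky] add [losfp] -> 10 lines: iakpr vgq lreaf emqf dua losfp aer kaf yqte rxit
Hunk 2: at line 2 remove [lreaf,emqf] add [kzl,fpkz,kjzbj] -> 11 lines: iakpr vgq kzl fpkz kjzbj dua losfp aer kaf yqte rxit
Hunk 3: at line 1 remove [kzl,fpkz] add [frme] -> 10 lines: iakpr vgq frme kjzbj dua losfp aer kaf yqte rxit
Hunk 4: at line 3 remove [dua] add [kfyo,icuoi,kjcv] -> 12 lines: iakpr vgq frme kjzbj kfyo icuoi kjcv losfp aer kaf yqte rxit
Hunk 5: at line 3 remove [kjzbj,kfyo] add [lmb,uyhds] -> 12 lines: iakpr vgq frme lmb uyhds icuoi kjcv losfp aer kaf yqte rxit
Hunk 6: at line 3 remove [lmb,uyhds,icuoi] add [rpejv,piave] -> 11 lines: iakpr vgq frme rpejv piave kjcv losfp aer kaf yqte rxit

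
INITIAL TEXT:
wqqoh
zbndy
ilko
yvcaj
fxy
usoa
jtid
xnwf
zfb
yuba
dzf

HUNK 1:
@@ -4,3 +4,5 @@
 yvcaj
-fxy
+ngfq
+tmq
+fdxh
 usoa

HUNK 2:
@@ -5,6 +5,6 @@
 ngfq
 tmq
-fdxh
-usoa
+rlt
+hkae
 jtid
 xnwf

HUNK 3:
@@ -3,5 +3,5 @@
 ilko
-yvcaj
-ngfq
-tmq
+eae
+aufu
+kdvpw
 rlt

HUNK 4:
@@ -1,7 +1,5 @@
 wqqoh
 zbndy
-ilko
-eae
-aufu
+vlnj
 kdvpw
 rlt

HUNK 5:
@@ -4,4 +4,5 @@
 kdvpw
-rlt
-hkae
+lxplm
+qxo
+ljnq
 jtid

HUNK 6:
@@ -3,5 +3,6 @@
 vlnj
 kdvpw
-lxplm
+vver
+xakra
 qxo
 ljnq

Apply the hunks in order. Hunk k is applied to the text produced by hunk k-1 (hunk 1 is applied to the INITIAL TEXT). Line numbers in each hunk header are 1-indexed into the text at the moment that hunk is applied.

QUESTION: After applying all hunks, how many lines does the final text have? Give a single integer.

Hunk 1: at line 4 remove [fxy] add [ngfq,tmq,fdxh] -> 13 lines: wqqoh zbndy ilko yvcaj ngfq tmq fdxh usoa jtid xnwf zfb yuba dzf
Hunk 2: at line 5 remove [fdxh,usoa] add [rlt,hkae] -> 13 lines: wqqoh zbndy ilko yvcaj ngfq tmq rlt hkae jtid xnwf zfb yuba dzf
Hunk 3: at line 3 remove [yvcaj,ngfq,tmq] add [eae,aufu,kdvpw] -> 13 lines: wqqoh zbndy ilko eae aufu kdvpw rlt hkae jtid xnwf zfb yuba dzf
Hunk 4: at line 1 remove [ilko,eae,aufu] add [vlnj] -> 11 lines: wqqoh zbndy vlnj kdvpw rlt hkae jtid xnwf zfb yuba dzf
Hunk 5: at line 4 remove [rlt,hkae] add [lxplm,qxo,ljnq] -> 12 lines: wqqoh zbndy vlnj kdvpw lxplm qxo ljnq jtid xnwf zfb yuba dzf
Hunk 6: at line 3 remove [lxplm] add [vver,xakra] -> 13 lines: wqqoh zbndy vlnj kdvpw vver xakra qxo ljnq jtid xnwf zfb yuba dzf
Final line count: 13

Answer: 13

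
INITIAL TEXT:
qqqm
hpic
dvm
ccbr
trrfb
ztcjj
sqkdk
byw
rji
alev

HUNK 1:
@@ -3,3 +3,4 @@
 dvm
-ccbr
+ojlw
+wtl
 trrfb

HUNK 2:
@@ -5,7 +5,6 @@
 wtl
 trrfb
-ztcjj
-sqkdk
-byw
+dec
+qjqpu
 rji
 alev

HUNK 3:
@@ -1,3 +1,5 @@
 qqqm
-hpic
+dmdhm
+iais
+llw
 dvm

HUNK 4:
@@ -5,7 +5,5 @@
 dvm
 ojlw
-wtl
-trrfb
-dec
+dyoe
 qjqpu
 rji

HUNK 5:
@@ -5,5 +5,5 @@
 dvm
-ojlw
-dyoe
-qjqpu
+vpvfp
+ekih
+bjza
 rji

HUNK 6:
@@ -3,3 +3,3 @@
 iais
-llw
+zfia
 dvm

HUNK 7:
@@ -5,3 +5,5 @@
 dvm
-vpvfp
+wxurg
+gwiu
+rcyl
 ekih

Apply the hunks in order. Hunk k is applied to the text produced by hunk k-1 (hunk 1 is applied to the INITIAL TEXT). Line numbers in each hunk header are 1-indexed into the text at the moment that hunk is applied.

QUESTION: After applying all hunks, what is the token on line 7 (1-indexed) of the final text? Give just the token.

Hunk 1: at line 3 remove [ccbr] add [ojlw,wtl] -> 11 lines: qqqm hpic dvm ojlw wtl trrfb ztcjj sqkdk byw rji alev
Hunk 2: at line 5 remove [ztcjj,sqkdk,byw] add [dec,qjqpu] -> 10 lines: qqqm hpic dvm ojlw wtl trrfb dec qjqpu rji alev
Hunk 3: at line 1 remove [hpic] add [dmdhm,iais,llw] -> 12 lines: qqqm dmdhm iais llw dvm ojlw wtl trrfb dec qjqpu rji alev
Hunk 4: at line 5 remove [wtl,trrfb,dec] add [dyoe] -> 10 lines: qqqm dmdhm iais llw dvm ojlw dyoe qjqpu rji alev
Hunk 5: at line 5 remove [ojlw,dyoe,qjqpu] add [vpvfp,ekih,bjza] -> 10 lines: qqqm dmdhm iais llw dvm vpvfp ekih bjza rji alev
Hunk 6: at line 3 remove [llw] add [zfia] -> 10 lines: qqqm dmdhm iais zfia dvm vpvfp ekih bjza rji alev
Hunk 7: at line 5 remove [vpvfp] add [wxurg,gwiu,rcyl] -> 12 lines: qqqm dmdhm iais zfia dvm wxurg gwiu rcyl ekih bjza rji alev
Final line 7: gwiu

Answer: gwiu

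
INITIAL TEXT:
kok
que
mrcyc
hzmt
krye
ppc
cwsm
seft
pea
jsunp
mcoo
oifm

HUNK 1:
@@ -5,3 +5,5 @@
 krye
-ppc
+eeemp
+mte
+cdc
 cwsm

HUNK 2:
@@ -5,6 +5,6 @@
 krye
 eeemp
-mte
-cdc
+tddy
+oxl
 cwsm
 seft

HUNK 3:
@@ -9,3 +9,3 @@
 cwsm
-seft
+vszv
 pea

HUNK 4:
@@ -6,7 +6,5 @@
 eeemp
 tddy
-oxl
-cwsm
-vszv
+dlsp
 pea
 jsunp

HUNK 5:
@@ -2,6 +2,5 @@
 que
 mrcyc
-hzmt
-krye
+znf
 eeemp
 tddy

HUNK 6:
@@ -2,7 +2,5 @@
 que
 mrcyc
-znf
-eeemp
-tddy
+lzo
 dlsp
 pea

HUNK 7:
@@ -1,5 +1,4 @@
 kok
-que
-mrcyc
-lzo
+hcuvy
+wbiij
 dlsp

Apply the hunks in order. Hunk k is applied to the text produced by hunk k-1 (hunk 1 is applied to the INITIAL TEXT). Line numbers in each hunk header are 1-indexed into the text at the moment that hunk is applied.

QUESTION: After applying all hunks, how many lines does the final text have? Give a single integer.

Hunk 1: at line 5 remove [ppc] add [eeemp,mte,cdc] -> 14 lines: kok que mrcyc hzmt krye eeemp mte cdc cwsm seft pea jsunp mcoo oifm
Hunk 2: at line 5 remove [mte,cdc] add [tddy,oxl] -> 14 lines: kok que mrcyc hzmt krye eeemp tddy oxl cwsm seft pea jsunp mcoo oifm
Hunk 3: at line 9 remove [seft] add [vszv] -> 14 lines: kok que mrcyc hzmt krye eeemp tddy oxl cwsm vszv pea jsunp mcoo oifm
Hunk 4: at line 6 remove [oxl,cwsm,vszv] add [dlsp] -> 12 lines: kok que mrcyc hzmt krye eeemp tddy dlsp pea jsunp mcoo oifm
Hunk 5: at line 2 remove [hzmt,krye] add [znf] -> 11 lines: kok que mrcyc znf eeemp tddy dlsp pea jsunp mcoo oifm
Hunk 6: at line 2 remove [znf,eeemp,tddy] add [lzo] -> 9 lines: kok que mrcyc lzo dlsp pea jsunp mcoo oifm
Hunk 7: at line 1 remove [que,mrcyc,lzo] add [hcuvy,wbiij] -> 8 lines: kok hcuvy wbiij dlsp pea jsunp mcoo oifm
Final line count: 8

Answer: 8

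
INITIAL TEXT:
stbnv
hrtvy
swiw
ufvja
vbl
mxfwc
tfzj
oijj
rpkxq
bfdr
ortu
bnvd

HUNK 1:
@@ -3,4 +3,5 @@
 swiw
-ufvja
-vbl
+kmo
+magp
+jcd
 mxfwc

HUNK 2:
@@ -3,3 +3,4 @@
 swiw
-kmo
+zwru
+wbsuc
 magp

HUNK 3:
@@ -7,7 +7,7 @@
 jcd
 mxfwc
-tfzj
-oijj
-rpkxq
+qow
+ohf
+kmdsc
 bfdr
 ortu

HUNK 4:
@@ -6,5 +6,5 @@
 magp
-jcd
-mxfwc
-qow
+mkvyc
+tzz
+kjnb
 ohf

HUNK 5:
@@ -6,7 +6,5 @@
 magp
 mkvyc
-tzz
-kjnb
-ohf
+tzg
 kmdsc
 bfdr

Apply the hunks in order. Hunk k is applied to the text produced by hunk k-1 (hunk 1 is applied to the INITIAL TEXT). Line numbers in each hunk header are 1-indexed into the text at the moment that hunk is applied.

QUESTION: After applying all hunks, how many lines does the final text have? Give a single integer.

Hunk 1: at line 3 remove [ufvja,vbl] add [kmo,magp,jcd] -> 13 lines: stbnv hrtvy swiw kmo magp jcd mxfwc tfzj oijj rpkxq bfdr ortu bnvd
Hunk 2: at line 3 remove [kmo] add [zwru,wbsuc] -> 14 lines: stbnv hrtvy swiw zwru wbsuc magp jcd mxfwc tfzj oijj rpkxq bfdr ortu bnvd
Hunk 3: at line 7 remove [tfzj,oijj,rpkxq] add [qow,ohf,kmdsc] -> 14 lines: stbnv hrtvy swiw zwru wbsuc magp jcd mxfwc qow ohf kmdsc bfdr ortu bnvd
Hunk 4: at line 6 remove [jcd,mxfwc,qow] add [mkvyc,tzz,kjnb] -> 14 lines: stbnv hrtvy swiw zwru wbsuc magp mkvyc tzz kjnb ohf kmdsc bfdr ortu bnvd
Hunk 5: at line 6 remove [tzz,kjnb,ohf] add [tzg] -> 12 lines: stbnv hrtvy swiw zwru wbsuc magp mkvyc tzg kmdsc bfdr ortu bnvd
Final line count: 12

Answer: 12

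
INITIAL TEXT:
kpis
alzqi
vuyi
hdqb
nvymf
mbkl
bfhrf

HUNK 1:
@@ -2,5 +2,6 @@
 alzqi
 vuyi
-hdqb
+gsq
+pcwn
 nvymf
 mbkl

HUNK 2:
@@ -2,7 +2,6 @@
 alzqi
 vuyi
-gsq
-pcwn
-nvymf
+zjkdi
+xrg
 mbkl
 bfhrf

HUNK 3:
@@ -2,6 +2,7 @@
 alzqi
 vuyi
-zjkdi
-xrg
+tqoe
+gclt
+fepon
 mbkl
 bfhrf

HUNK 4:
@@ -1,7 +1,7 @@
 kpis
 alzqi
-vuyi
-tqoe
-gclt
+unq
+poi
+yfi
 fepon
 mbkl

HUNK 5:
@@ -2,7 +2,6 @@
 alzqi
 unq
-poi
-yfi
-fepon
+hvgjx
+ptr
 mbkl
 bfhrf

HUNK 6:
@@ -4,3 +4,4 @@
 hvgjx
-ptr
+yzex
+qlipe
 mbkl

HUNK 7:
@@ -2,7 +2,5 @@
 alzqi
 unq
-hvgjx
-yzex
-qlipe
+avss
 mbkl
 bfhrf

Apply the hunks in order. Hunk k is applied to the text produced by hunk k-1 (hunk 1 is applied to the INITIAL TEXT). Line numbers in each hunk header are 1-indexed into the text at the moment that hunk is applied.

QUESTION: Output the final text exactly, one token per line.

Answer: kpis
alzqi
unq
avss
mbkl
bfhrf

Derivation:
Hunk 1: at line 2 remove [hdqb] add [gsq,pcwn] -> 8 lines: kpis alzqi vuyi gsq pcwn nvymf mbkl bfhrf
Hunk 2: at line 2 remove [gsq,pcwn,nvymf] add [zjkdi,xrg] -> 7 lines: kpis alzqi vuyi zjkdi xrg mbkl bfhrf
Hunk 3: at line 2 remove [zjkdi,xrg] add [tqoe,gclt,fepon] -> 8 lines: kpis alzqi vuyi tqoe gclt fepon mbkl bfhrf
Hunk 4: at line 1 remove [vuyi,tqoe,gclt] add [unq,poi,yfi] -> 8 lines: kpis alzqi unq poi yfi fepon mbkl bfhrf
Hunk 5: at line 2 remove [poi,yfi,fepon] add [hvgjx,ptr] -> 7 lines: kpis alzqi unq hvgjx ptr mbkl bfhrf
Hunk 6: at line 4 remove [ptr] add [yzex,qlipe] -> 8 lines: kpis alzqi unq hvgjx yzex qlipe mbkl bfhrf
Hunk 7: at line 2 remove [hvgjx,yzex,qlipe] add [avss] -> 6 lines: kpis alzqi unq avss mbkl bfhrf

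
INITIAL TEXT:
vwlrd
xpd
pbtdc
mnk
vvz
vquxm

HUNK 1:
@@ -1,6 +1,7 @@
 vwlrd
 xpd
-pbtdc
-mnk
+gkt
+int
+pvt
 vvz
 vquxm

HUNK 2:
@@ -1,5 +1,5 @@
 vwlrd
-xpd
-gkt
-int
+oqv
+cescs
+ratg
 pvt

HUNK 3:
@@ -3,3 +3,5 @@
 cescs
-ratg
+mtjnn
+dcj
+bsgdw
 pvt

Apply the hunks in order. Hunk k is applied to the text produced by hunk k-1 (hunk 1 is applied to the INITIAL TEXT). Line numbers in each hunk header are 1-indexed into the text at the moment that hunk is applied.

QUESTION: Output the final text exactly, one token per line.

Hunk 1: at line 1 remove [pbtdc,mnk] add [gkt,int,pvt] -> 7 lines: vwlrd xpd gkt int pvt vvz vquxm
Hunk 2: at line 1 remove [xpd,gkt,int] add [oqv,cescs,ratg] -> 7 lines: vwlrd oqv cescs ratg pvt vvz vquxm
Hunk 3: at line 3 remove [ratg] add [mtjnn,dcj,bsgdw] -> 9 lines: vwlrd oqv cescs mtjnn dcj bsgdw pvt vvz vquxm

Answer: vwlrd
oqv
cescs
mtjnn
dcj
bsgdw
pvt
vvz
vquxm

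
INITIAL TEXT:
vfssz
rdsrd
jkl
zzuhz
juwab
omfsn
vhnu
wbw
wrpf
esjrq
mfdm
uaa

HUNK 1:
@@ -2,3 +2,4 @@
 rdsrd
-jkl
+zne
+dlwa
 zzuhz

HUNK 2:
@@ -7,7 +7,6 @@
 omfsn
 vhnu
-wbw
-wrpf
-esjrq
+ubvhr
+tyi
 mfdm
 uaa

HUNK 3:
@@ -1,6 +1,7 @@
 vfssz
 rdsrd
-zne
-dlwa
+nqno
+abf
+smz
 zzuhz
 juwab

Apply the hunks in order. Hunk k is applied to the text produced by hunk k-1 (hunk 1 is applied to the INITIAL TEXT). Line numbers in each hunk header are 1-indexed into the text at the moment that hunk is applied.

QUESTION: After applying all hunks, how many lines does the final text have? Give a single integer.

Hunk 1: at line 2 remove [jkl] add [zne,dlwa] -> 13 lines: vfssz rdsrd zne dlwa zzuhz juwab omfsn vhnu wbw wrpf esjrq mfdm uaa
Hunk 2: at line 7 remove [wbw,wrpf,esjrq] add [ubvhr,tyi] -> 12 lines: vfssz rdsrd zne dlwa zzuhz juwab omfsn vhnu ubvhr tyi mfdm uaa
Hunk 3: at line 1 remove [zne,dlwa] add [nqno,abf,smz] -> 13 lines: vfssz rdsrd nqno abf smz zzuhz juwab omfsn vhnu ubvhr tyi mfdm uaa
Final line count: 13

Answer: 13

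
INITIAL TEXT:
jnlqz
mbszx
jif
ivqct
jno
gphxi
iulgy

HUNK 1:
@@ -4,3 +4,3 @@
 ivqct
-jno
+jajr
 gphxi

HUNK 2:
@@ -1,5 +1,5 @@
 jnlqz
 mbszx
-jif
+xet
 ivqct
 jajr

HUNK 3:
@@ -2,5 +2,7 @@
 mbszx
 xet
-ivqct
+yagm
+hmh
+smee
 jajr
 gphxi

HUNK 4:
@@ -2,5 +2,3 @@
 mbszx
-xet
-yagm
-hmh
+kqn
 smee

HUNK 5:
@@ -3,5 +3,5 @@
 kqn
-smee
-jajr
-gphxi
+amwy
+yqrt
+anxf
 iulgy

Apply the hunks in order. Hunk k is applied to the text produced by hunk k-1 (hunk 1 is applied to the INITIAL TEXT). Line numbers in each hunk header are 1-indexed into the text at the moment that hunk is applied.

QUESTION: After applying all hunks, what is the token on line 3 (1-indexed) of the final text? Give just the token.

Answer: kqn

Derivation:
Hunk 1: at line 4 remove [jno] add [jajr] -> 7 lines: jnlqz mbszx jif ivqct jajr gphxi iulgy
Hunk 2: at line 1 remove [jif] add [xet] -> 7 lines: jnlqz mbszx xet ivqct jajr gphxi iulgy
Hunk 3: at line 2 remove [ivqct] add [yagm,hmh,smee] -> 9 lines: jnlqz mbszx xet yagm hmh smee jajr gphxi iulgy
Hunk 4: at line 2 remove [xet,yagm,hmh] add [kqn] -> 7 lines: jnlqz mbszx kqn smee jajr gphxi iulgy
Hunk 5: at line 3 remove [smee,jajr,gphxi] add [amwy,yqrt,anxf] -> 7 lines: jnlqz mbszx kqn amwy yqrt anxf iulgy
Final line 3: kqn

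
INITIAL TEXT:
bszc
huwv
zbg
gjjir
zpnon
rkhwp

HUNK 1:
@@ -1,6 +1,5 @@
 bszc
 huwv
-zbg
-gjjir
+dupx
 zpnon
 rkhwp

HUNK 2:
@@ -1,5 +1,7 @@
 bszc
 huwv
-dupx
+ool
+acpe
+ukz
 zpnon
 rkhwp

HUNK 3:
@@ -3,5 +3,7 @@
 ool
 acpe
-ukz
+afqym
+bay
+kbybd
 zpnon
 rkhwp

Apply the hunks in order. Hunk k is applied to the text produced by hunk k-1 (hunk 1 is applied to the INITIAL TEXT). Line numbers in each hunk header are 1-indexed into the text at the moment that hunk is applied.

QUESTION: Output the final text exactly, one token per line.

Hunk 1: at line 1 remove [zbg,gjjir] add [dupx] -> 5 lines: bszc huwv dupx zpnon rkhwp
Hunk 2: at line 1 remove [dupx] add [ool,acpe,ukz] -> 7 lines: bszc huwv ool acpe ukz zpnon rkhwp
Hunk 3: at line 3 remove [ukz] add [afqym,bay,kbybd] -> 9 lines: bszc huwv ool acpe afqym bay kbybd zpnon rkhwp

Answer: bszc
huwv
ool
acpe
afqym
bay
kbybd
zpnon
rkhwp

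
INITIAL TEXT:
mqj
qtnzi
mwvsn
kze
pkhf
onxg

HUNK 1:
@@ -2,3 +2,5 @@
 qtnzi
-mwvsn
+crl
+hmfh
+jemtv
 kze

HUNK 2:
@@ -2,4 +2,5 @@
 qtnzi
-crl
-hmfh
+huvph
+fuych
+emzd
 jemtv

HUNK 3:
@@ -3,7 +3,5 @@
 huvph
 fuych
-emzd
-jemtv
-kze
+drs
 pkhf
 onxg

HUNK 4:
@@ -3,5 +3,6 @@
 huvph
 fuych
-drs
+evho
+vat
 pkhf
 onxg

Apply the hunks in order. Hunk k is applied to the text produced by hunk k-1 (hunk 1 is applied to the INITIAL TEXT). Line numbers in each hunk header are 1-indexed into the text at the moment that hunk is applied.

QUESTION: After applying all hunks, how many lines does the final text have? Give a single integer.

Hunk 1: at line 2 remove [mwvsn] add [crl,hmfh,jemtv] -> 8 lines: mqj qtnzi crl hmfh jemtv kze pkhf onxg
Hunk 2: at line 2 remove [crl,hmfh] add [huvph,fuych,emzd] -> 9 lines: mqj qtnzi huvph fuych emzd jemtv kze pkhf onxg
Hunk 3: at line 3 remove [emzd,jemtv,kze] add [drs] -> 7 lines: mqj qtnzi huvph fuych drs pkhf onxg
Hunk 4: at line 3 remove [drs] add [evho,vat] -> 8 lines: mqj qtnzi huvph fuych evho vat pkhf onxg
Final line count: 8

Answer: 8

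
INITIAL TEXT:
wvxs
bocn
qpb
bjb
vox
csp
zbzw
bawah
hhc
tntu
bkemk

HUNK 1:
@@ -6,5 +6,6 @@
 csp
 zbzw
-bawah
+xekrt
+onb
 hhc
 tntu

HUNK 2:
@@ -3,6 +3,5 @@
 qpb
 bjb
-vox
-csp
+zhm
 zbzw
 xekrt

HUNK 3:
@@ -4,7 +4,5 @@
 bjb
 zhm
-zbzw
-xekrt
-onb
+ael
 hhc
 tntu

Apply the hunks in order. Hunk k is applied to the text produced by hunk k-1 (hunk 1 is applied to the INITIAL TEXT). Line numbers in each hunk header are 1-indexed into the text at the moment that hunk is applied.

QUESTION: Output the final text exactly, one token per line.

Answer: wvxs
bocn
qpb
bjb
zhm
ael
hhc
tntu
bkemk

Derivation:
Hunk 1: at line 6 remove [bawah] add [xekrt,onb] -> 12 lines: wvxs bocn qpb bjb vox csp zbzw xekrt onb hhc tntu bkemk
Hunk 2: at line 3 remove [vox,csp] add [zhm] -> 11 lines: wvxs bocn qpb bjb zhm zbzw xekrt onb hhc tntu bkemk
Hunk 3: at line 4 remove [zbzw,xekrt,onb] add [ael] -> 9 lines: wvxs bocn qpb bjb zhm ael hhc tntu bkemk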